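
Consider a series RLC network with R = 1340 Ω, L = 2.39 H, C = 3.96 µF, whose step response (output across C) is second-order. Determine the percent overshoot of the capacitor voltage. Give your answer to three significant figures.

For a series RLC circuit (capacitor voltage as output), ω_n = 1/√(LC) = 1/√(2.39 H · 3.96 µF) = 325 rad/s.
ζ = (R/2)·√(C/L) = (1340/2)·√(3.96 µF/2.39 H) = 0.862.
%OS = 100·exp(−πζ/√(1−ζ²)) = 0.474%.

%OS ≈ 0.474%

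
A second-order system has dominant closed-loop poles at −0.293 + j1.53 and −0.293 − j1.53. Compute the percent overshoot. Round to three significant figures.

|pole| = ω_n = √(0.293² + 1.53²) = 1.56 rad/s; ζ = cos θ = σ/ω_n = 0.188.
%OS = 100·exp(−πζ/√(1−ζ²)) = 54.8%.

%OS ≈ 54.8%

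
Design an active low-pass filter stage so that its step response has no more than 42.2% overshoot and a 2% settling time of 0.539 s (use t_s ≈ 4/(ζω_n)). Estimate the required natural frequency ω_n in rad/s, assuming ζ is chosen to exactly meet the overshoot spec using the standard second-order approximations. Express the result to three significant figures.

From %OS = 100·exp(−πζ/√(1−ζ²)), invert to get ζ = −ln(OS)/√(π² + ln²(OS)) with OS = 0.422.
−ln 0.422 = 0.8627, so ζ = 0.8627/√(π² + 0.7443) = 0.265.
From t_s ≈ 4/(ζω_n): ω_n = 4/(ζ·t_s) = 4/(0.265·0.539) = 28.0 rad/s.

ω_n ≈ 28.0 rad/s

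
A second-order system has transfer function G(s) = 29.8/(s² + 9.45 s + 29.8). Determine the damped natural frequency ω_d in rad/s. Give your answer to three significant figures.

ω_d ≈ 2.73 rad/s

Comparing the denominator to s² + 2ζω_n s + ω_n²: ω_n = √29.8 = 5.46 rad/s, and 2ζω_n = 9.45 so ζ = 9.45/(2·5.46) = 0.866.
ω_d = ω_n√(1−ζ²) = 2.73 rad/s.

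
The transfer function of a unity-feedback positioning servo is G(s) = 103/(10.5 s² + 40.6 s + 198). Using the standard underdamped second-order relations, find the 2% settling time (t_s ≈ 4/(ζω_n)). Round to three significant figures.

Dividing through by 10.5: denominator becomes s² + 3.867 s + 18.86.
So ω_n = √18.86 = 4.34 rad/s and ζ = 3.867/(2·4.34) = 0.445.
t_s ≈ 4/(ζω_n) = 2.07 s.

t_s ≈ 2.07 s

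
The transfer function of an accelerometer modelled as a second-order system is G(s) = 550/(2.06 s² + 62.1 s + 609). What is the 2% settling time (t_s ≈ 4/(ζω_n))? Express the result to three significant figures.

Dividing through by 2.06: denominator becomes s² + 30.15 s + 295.6.
So ω_n = √295.6 = 17.2 rad/s and ζ = 30.15/(2·17.2) = 0.877.
t_s ≈ 4/(ζω_n) = 0.265 s.

t_s ≈ 0.265 s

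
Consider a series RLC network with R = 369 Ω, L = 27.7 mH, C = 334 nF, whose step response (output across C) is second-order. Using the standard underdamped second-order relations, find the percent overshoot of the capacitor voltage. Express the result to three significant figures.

%OS ≈ 7.27%

For a series RLC circuit (capacitor voltage as output), ω_n = 1/√(LC) = 1/√(27.7 mH · 334 nF) = 10400 rad/s.
ζ = (R/2)·√(C/L) = (369/2)·√(334 nF/27.7 mH) = 0.641.
%OS = 100·exp(−πζ/√(1−ζ²)) = 7.27%.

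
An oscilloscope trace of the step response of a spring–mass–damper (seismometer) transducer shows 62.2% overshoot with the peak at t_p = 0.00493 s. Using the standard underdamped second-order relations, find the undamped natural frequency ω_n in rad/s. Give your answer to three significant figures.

From the overshoot, ζ = −ln(OS)/√(π²+ln²(OS)) = 0.149.
t_p = π/ω_d ⇒ ω_d = 637 rad/s; then ω_n = ω_d/√(1−ζ²) = 644 rad/s.

ω_n ≈ 644 rad/s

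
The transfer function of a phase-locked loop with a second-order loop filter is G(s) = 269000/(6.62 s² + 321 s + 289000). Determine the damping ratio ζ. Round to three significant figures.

ζ ≈ 0.116

Dividing through by 6.62: denominator becomes s² + 48.49 s + 43660.
So ω_n = √43660 = 209 rad/s and ζ = 48.49/(2·209) = 0.116.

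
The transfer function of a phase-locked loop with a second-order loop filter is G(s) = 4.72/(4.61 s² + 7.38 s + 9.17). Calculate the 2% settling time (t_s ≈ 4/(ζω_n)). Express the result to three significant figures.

Dividing through by 4.61: denominator becomes s² + 1.601 s + 1.989.
So ω_n = √1.989 = 1.41 rad/s and ζ = 1.601/(2·1.41) = 0.568.
t_s ≈ 4/(ζω_n) = 5.00 s.

t_s ≈ 5.00 s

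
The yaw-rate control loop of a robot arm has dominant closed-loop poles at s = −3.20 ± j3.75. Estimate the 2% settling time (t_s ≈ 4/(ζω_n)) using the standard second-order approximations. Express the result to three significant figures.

t_s ≈ 1.25 s

For poles at −σ ± jω_d, ζω_n = σ = 3.20, so t_s ≈ 4/σ = 1.25 s.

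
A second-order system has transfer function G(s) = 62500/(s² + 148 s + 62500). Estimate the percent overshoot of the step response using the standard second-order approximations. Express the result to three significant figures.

%OS ≈ 37.8%

Comparing the denominator to s² + 2ζω_n s + ω_n²: ω_n = √62500 = 250 rad/s, and 2ζω_n = 148 so ζ = 148/(2·250) = 0.296.
%OS = 100·exp(−πζ/√(1−ζ²)) = 37.8%.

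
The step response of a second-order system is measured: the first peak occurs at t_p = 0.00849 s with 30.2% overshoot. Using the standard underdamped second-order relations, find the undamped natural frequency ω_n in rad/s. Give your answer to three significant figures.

From the overshoot, ζ = −ln(OS)/√(π²+ln²(OS)) = 0.356.
t_p = π/ω_d ⇒ ω_d = 370 rad/s; then ω_n = ω_d/√(1−ζ²) = 396 rad/s.

ω_n ≈ 396 rad/s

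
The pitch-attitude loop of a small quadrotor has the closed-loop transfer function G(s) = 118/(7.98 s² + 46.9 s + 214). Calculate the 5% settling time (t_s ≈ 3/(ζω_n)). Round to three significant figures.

t_s ≈ 1.02 s

Dividing through by 7.98: denominator becomes s² + 5.877 s + 26.82.
So ω_n = √26.82 = 5.18 rad/s and ζ = 5.877/(2·5.18) = 0.567.
t_s ≈ 3/(ζω_n) = 1.02 s.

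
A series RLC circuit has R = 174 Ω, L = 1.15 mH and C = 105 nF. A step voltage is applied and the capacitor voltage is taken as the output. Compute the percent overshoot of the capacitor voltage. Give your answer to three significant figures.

For a series RLC circuit (capacitor voltage as output), ω_n = 1/√(LC) = 1/√(1.15 mH · 105 nF) = 91000 rad/s.
ζ = (R/2)·√(C/L) = (174/2)·√(105 nF/1.15 mH) = 0.831.
Overshoot: exp(−π·0.831/√(1−0.831²)) = 0.00911, i.e. 0.911%.

%OS ≈ 0.911%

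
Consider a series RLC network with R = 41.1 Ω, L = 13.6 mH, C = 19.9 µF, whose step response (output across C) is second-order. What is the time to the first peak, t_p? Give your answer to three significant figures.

For a series RLC circuit (capacitor voltage as output), ω_n = 1/√(LC) = 1/√(13.6 mH · 19.9 µF) = 1920 rad/s.
ζ = (R/2)·√(C/L) = (41.1/2)·√(19.9 µF/13.6 mH) = 0.786.
ω_d = 1920·√(1 − 0.786²) = 1190 rad/s. t_p = π/ω_d = 0.00264 s.

t_p ≈ 0.00264 s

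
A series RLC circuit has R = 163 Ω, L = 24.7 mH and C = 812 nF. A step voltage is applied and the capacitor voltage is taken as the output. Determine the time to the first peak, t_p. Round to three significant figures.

For a series RLC circuit (capacitor voltage as output), ω_n = 1/√(LC) = 1/√(24.7 mH · 812 nF) = 7060 rad/s.
ζ = (R/2)·√(C/L) = (163/2)·√(812 nF/24.7 mH) = 0.467.
The damped frequency ω_d = ω_n√(1−ζ²) = 6240 rad/s. t_p = π/ω_d = 0.000503 s.

t_p ≈ 0.000503 s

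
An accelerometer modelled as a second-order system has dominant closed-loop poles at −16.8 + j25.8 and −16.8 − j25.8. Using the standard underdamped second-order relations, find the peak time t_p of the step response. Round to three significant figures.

t_p = π/ω_d with ω_d = 25.8 (the imaginary part), so t_p = 0.122 s.

t_p ≈ 0.122 s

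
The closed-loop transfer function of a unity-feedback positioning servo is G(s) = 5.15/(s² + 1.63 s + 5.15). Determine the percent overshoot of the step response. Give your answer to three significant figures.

Comparing the denominator to s² + 2ζω_n s + ω_n²: ω_n = √5.15 = 2.27 rad/s, and 2ζω_n = 1.63 so ζ = 1.63/(2·2.27) = 0.359.
%OS = 100·exp(−πζ/√(1−ζ²)) = 29.9%.

%OS ≈ 29.9%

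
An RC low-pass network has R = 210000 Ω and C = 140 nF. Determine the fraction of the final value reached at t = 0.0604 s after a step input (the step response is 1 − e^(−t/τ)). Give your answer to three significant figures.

y/y_∞ ≈ 0.872

τ = RC = 210000 × 140 nF = 0.0294 s.
y(t)/y_∞ = 1 − e^(−t/τ) = 1 − e^(−0.0604/0.0294) = 1 − e^(−2.05) = 0.872.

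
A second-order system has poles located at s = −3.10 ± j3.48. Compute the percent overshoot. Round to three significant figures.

|pole| = ω_n = √(3.10² + 3.48²) = 4.66 rad/s; ζ = cos θ = σ/ω_n = 0.665.
%OS = 100 e^{−πζ/√(1−ζ²)} with ζ = 0.665 gives 6.09%.

%OS ≈ 6.09%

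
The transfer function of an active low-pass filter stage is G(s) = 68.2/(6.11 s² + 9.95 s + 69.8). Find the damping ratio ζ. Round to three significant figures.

Dividing through by 6.11: denominator becomes s² + 1.628 s + 11.42.
So ω_n = √11.42 = 3.38 rad/s and ζ = 1.628/(2·3.38) = 0.241.

ζ ≈ 0.241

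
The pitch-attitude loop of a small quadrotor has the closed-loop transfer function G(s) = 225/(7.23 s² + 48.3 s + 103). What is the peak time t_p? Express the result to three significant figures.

Dividing through by 7.23: denominator becomes s² + 6.680 s + 14.25.
So ω_n = √14.25 = 3.77 rad/s and ζ = 6.680/(2·3.77) = 0.885.
ω_d = 3.77·√(1 − 0.885²) = 1.76 rad/s. t_p = π/ω_d = 1.79 s.

t_p ≈ 1.79 s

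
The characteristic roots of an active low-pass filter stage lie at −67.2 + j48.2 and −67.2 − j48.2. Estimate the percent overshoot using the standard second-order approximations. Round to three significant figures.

%OS ≈ 1.25%

With σ = 67.2, ω_d = 48.2: ω_n = √(σ²+ω_d²) = 82.7 rad/s, ζ = σ/ω_n = 0.813.
Overshoot: exp(−π·0.813/√(1−0.813²)) = 0.0125, i.e. 1.25%.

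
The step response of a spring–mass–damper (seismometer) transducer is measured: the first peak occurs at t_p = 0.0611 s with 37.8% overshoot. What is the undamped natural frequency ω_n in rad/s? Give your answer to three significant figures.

ζ from %OS: ζ = |ln 0.378|/√(π²+ln²0.378) = 0.296.
t_p = π/ω_d ⇒ ω_d = 51.4 rad/s; then ω_n = ω_d/√(1−ζ²) = 53.8 rad/s.

ω_n ≈ 53.8 rad/s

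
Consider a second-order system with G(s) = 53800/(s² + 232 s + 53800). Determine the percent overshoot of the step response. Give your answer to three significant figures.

ω_n = √53800 = 232 rad/s; ζ = 232/(2·232) = 0.500.
Overshoot: exp(−π·0.500/√(1−0.500²)) = 0.163, i.e. 16.3%.

%OS ≈ 16.3%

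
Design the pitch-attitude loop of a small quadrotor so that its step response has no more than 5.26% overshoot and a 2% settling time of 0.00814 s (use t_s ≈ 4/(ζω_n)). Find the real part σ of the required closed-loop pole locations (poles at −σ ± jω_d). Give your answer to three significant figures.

σ ≈ 491

The settling-time spec alone fixes σ = ζω_n = 4/t_s = 4/0.00814 = 491.
(Overshoot then fixes ζ = 0.684 and hence ω_d = σ·√(1−ζ²)/ζ = 524 rad/s.)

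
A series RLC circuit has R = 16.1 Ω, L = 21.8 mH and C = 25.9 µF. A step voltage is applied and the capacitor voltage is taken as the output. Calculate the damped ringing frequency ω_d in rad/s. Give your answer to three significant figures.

ω_d ≈ 1280 rad/s

For a series RLC circuit (capacitor voltage as output), ω_n = 1/√(LC) = 1/√(21.8 mH · 25.9 µF) = 1330 rad/s.
ζ = (R/2)·√(C/L) = (16.1/2)·√(25.9 µF/21.8 mH) = 0.277.
ω_d = ω_n√(1−ζ²) = 1280 rad/s.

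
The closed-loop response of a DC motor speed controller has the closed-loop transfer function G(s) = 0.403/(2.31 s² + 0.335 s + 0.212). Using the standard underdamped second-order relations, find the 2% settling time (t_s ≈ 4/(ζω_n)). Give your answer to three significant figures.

t_s ≈ 55.2 s

Dividing through by 2.31: denominator becomes s² + 0.1450 s + 0.09177.
So ω_n = √0.09177 = 0.303 rad/s and ζ = 0.1450/(2·0.303) = 0.239.
t_s ≈ 4/(ζω_n) = 55.2 s.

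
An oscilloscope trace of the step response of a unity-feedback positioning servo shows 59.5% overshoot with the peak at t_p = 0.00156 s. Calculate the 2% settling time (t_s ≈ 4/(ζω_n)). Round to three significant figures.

The overshoot fixes ζ = −ln(OS)/√(π²+ln²(OS)) = 0.163.
t_p = π/ω_d ⇒ ω_d = 2010 rad/s; then ω_n = ω_d/√(1−ζ²) = 2040 rad/s.
t_s ≈ 4/(ζω_n) = 4/(0.163·2040) = 0.0120 s.

t_s ≈ 0.0120 s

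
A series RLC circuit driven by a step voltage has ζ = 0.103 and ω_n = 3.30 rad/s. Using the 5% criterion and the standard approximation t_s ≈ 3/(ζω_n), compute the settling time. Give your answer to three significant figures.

t_s ≈ 3/(ζω_n) = 3/(0.103 × 3.30) = 8.83 s.

t_s ≈ 8.83 s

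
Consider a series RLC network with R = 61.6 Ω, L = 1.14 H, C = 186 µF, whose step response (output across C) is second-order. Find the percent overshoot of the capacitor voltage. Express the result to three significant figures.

For a series RLC circuit (capacitor voltage as output), ω_n = 1/√(LC) = 1/√(1.14 H · 186 µF) = 68.7 rad/s.
ζ = (R/2)·√(C/L) = (61.6/2)·√(186 µF/1.14 H) = 0.393.
%OS = 100 e^{−πζ/√(1−ζ²)} with ζ = 0.393 gives 26.1%.

%OS ≈ 26.1%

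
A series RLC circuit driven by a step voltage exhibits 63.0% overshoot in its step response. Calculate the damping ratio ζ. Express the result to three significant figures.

ζ = −ln(OS)/√(π² + (ln OS)²). With OS = 0.630, ln OS = −0.4620 and ζ = 0.4620/3.175 = 0.146.

ζ ≈ 0.146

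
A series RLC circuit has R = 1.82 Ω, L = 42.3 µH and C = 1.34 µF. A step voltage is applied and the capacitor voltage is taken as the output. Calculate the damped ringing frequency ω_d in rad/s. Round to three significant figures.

For a series RLC circuit (capacitor voltage as output), ω_n = 1/√(LC) = 1/√(42.3 µH · 1.34 µF) = 133000 rad/s.
ζ = (R/2)·√(C/L) = (1.82/2)·√(1.34 µF/42.3 µH) = 0.162.
ω_d = 133000·√(1 − 0.162²) = 131000 rad/s.

ω_d ≈ 131000 rad/s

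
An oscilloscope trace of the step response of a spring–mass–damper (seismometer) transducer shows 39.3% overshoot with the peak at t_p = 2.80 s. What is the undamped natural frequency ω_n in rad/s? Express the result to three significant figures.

ω_n ≈ 1.17 rad/s

From the overshoot, ζ = −ln(OS)/√(π²+ln²(OS)) = 0.285.
From t_p = π/ω_d, ω_d = π/2.80 = 1.12 rad/s, so ω_n = ω_d/√(1−ζ²) = 1.17 rad/s.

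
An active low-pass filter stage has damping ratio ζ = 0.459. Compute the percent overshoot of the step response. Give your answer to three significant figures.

%OS ≈ 19.7%

For an underdamped second-order system, %OS = 100·exp(−πζ/√(1−ζ²)).
πζ/√(1−ζ²) = π·0.459/√(1−0.211) = 1.623, so %OS = 100·e^(−1.623) = 19.7%.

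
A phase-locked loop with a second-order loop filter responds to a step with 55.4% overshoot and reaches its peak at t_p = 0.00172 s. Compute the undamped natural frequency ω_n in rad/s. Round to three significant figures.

ω_n ≈ 1860 rad/s

From the overshoot, ζ = −ln(OS)/√(π²+ln²(OS)) = 0.185.
From t_p = π/ω_d, ω_d = π/0.00172 = 1830 rad/s, so ω_n = ω_d/√(1−ζ²) = 1860 rad/s.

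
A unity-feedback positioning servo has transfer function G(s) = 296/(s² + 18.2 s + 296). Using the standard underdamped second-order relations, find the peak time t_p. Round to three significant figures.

t_p ≈ 0.215 s

Matching coefficients with s² + 2ζω_n s + ω_n² gives ω_n² = 296 ⇒ ω_n = 17.2 rad/s, and ζ = 18.2/(2ω_n) = 0.529.
ω_d = ω_n√(1−ζ²) = 14.6 rad/s. Then t_p = π/ω_d = 0.215 s.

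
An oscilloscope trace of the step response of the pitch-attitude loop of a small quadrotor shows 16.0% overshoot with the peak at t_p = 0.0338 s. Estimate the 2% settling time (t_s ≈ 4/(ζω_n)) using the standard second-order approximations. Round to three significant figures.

t_s ≈ 0.0738 s

ζ from %OS: ζ = |ln 0.160|/√(π²+ln²0.160) = 0.504.
From t_p = π/ω_d, ω_d = π/0.0338 = 92.9 rad/s, so ω_n = ω_d/√(1−ζ²) = 108 rad/s.
t_s ≈ 4/(ζω_n) = 4/(0.504·108) = 0.0738 s.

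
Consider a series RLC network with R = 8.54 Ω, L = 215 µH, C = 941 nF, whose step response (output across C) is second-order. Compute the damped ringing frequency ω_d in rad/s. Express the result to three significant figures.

ω_d ≈ 67400 rad/s

For a series RLC circuit (capacitor voltage as output), ω_n = 1/√(LC) = 1/√(215 µH · 941 nF) = 70300 rad/s.
ζ = (R/2)·√(C/L) = (8.54/2)·√(941 nF/215 µH) = 0.282.
ω_d = 70300·√(1 − 0.282²) = 67400 rad/s.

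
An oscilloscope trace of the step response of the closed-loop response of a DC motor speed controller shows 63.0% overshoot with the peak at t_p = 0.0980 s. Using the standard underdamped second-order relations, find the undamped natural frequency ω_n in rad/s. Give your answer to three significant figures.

From the overshoot, ζ = −ln(OS)/√(π²+ln²(OS)) = 0.146.
t_p = π/ω_d ⇒ ω_d = 32.1 rad/s; then ω_n = ω_d/√(1−ζ²) = 32.4 rad/s.

ω_n ≈ 32.4 rad/s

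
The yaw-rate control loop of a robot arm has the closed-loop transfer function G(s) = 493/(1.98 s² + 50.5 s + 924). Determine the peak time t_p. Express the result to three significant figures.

t_p ≈ 0.180 s

Dividing through by 1.98: denominator becomes s² + 25.51 s + 466.7.
So ω_n = √466.7 = 21.6 rad/s and ζ = 25.51/(2·21.6) = 0.590.
ω_d = 21.6·√(1 − 0.590²) = 17.4 rad/s. t_p = π/ω_d = 0.180 s.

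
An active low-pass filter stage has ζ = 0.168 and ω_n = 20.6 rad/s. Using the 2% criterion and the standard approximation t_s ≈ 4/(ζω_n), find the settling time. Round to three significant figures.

t_s ≈ 1.16 s

t_s ≈ 4/(ζω_n) = 4/(0.168 × 20.6) = 1.16 s.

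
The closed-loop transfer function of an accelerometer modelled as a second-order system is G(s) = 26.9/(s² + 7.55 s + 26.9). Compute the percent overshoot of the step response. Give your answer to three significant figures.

Matching coefficients with s² + 2ζω_n s + ω_n² gives ω_n² = 26.9 ⇒ ω_n = 5.19 rad/s, and ζ = 7.55/(2ω_n) = 0.728.
%OS = 100 e^{−πζ/√(1−ζ²)} with ζ = 0.728 gives 3.56%.

%OS ≈ 3.56%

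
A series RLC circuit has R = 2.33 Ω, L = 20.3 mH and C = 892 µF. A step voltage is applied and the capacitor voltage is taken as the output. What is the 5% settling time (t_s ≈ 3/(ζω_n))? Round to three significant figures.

t_s ≈ 0.0523 s

For a series RLC circuit (capacitor voltage as output), ω_n = 1/√(LC) = 1/√(20.3 mH · 892 µF) = 235 rad/s.
ζ = (R/2)·√(C/L) = (2.33/2)·√(892 µF/20.3 mH) = 0.244.
t_s ≈ 3/(ζω_n) = 0.0523 s.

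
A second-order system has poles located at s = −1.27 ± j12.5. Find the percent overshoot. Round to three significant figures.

|pole| = ω_n = √(1.27² + 12.5²) = 12.6 rad/s; ζ = cos θ = σ/ω_n = 0.101.
%OS = 100 e^{−πζ/√(1−ζ²)} with ζ = 0.101 gives 72.7%.

%OS ≈ 72.7%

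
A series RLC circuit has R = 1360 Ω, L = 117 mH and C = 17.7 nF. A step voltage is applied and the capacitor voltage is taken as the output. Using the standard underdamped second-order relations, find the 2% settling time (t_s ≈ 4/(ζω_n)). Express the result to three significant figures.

For a series RLC circuit (capacitor voltage as output), ω_n = 1/√(LC) = 1/√(117 mH · 17.7 nF) = 22000 rad/s.
ζ = (R/2)·√(C/L) = (1360/2)·√(17.7 nF/117 mH) = 0.264.
t_s ≈ 4/(ζω_n) = 0.000688 s.

t_s ≈ 0.000688 s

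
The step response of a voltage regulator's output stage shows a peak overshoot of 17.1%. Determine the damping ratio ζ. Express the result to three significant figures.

From %OS = 100·exp(−πζ/√(1−ζ²)), invert to get ζ = −ln(OS)/√(π² + ln²(OS)) with OS = 0.171.
−ln 0.171 = 1.766, so ζ = 1.766/√(π² + 3.119) = 0.490.

ζ ≈ 0.490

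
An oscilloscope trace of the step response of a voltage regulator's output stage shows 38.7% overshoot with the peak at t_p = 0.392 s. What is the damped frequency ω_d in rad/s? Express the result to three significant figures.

t_p = π/ω_d, so ω_d = π/0.392 = 8.01 rad/s.

ω_d ≈ 8.01 rad/s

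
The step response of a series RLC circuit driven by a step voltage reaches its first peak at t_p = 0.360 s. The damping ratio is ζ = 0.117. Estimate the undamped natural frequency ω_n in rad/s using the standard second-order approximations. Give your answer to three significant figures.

ω_n ≈ 8.79 rad/s

Peak time t_p = π/ω_d, so ω_d = π/t_p = π/0.360 = 8.73 rad/s.
ω_n = ω_d/√(1−ζ²) = 8.73/√0.986 = 8.79 rad/s.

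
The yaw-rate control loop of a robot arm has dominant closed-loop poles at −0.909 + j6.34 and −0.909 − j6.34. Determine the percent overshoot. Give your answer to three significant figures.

%OS ≈ 63.7%

|pole| = ω_n = √(0.909² + 6.34²) = 6.40 rad/s; ζ = cos θ = σ/ω_n = 0.142.
%OS = 100·exp(−πζ/√(1−ζ²)) = 63.7%.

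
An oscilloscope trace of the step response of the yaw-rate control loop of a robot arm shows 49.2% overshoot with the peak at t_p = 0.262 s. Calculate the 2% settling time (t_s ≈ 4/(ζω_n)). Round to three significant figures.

From the overshoot, ζ = −ln(OS)/√(π²+ln²(OS)) = 0.220.
From t_p = π/ω_d, ω_d = π/0.262 = 12.0 rad/s, so ω_n = ω_d/√(1−ζ²) = 12.3 rad/s.
t_s ≈ 4/(ζω_n) = 4/(0.220·12.3) = 1.48 s.

t_s ≈ 1.48 s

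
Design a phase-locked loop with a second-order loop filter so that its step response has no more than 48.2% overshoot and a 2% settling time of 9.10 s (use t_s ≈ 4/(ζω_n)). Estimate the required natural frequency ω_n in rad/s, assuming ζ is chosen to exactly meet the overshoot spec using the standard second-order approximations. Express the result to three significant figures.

Inverting the overshoot relation: ζ = |ln 0.482|/√(π² + ln²0.482) = 0.226.
Then ω_n = 4/(ζ t_s) = 4/(0.226 × 9.10) = 1.94 rad/s.

ω_n ≈ 1.94 rad/s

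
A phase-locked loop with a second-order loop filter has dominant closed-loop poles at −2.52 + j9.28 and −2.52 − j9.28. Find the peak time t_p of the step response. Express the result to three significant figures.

t_p = π/ω_d with ω_d = 9.28 (the imaginary part), so t_p = 0.339 s.

t_p ≈ 0.339 s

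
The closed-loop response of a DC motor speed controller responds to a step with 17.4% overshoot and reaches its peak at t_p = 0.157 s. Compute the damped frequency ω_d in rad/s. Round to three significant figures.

ω_d ≈ 20.0 rad/s

t_p = π/ω_d, so ω_d = π/0.157 = 20.0 rad/s.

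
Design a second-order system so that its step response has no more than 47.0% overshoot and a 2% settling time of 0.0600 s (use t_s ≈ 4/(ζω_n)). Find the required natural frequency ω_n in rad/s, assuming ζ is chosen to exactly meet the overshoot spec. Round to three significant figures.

ω_n ≈ 285 rad/s

From %OS = 100·exp(−πζ/√(1−ζ²)), invert to get ζ = −ln(OS)/√(π² + ln²(OS)) with OS = 0.470.
−ln 0.470 = 0.7550, so ζ = 0.7550/√(π² + 0.5701) = 0.234.
From t_s ≈ 4/(ζω_n): ω_n = 4/(ζ·t_s) = 4/(0.234·0.0600) = 285 rad/s.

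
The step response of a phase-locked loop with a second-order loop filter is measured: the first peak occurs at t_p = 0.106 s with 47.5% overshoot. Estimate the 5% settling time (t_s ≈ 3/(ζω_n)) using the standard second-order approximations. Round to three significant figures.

ζ from %OS: ζ = |ln 0.475|/√(π²+ln²0.475) = 0.231.
t_p = π/ω_d ⇒ ω_d = 29.6 rad/s; then ω_n = ω_d/√(1−ζ²) = 30.5 rad/s.
t_s ≈ 3/(ζω_n) = 3/(0.231·30.5) = 0.427 s.

t_s ≈ 0.427 s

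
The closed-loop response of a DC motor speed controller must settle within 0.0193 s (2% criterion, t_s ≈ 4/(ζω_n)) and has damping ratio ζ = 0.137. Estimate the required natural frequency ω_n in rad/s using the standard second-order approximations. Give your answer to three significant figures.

Rearranging t_s ≈ 4/(ζω_n) gives ω_n = 4/(ζ·t_s) = 4/(0.137 × 0.0193) = 1510 rad/s.

ω_n ≈ 1510 rad/s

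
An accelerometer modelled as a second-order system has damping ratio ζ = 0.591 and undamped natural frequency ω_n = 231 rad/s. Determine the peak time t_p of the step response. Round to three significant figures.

t_p ≈ 0.0169 s

The damped frequency is ω_d = ω_n√(1−ζ²) = 231·√(1−0.349) = 186 rad/s.
Peak time t_p = π/ω_d = π/186 = 0.0169 s.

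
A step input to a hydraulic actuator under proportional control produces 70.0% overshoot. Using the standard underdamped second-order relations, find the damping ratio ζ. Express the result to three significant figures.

From %OS = 100·exp(−πζ/√(1−ζ²)), invert to get ζ = −ln(OS)/√(π² + ln²(OS)) with OS = 0.700.
−ln 0.700 = 0.3567, so ζ = 0.3567/√(π² + 0.1272) = 0.113.

ζ ≈ 0.113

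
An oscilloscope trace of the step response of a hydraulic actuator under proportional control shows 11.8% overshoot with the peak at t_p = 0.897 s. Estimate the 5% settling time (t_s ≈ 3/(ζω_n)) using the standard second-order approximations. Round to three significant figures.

t_s ≈ 1.26 s

ζ from %OS: ζ = |ln 0.118|/√(π²+ln²0.118) = 0.562.
From t_p = π/ω_d, ω_d = π/0.897 = 3.50 rad/s, so ω_n = ω_d/√(1−ζ²) = 4.24 rad/s.
t_s ≈ 3/(ζω_n) = 3/(0.562·4.24) = 1.26 s.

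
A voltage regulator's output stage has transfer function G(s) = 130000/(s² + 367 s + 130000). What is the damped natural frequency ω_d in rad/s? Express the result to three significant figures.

ω_n = √130000 = 361 rad/s; ζ = 367/(2·361) = 0.509.
ω_d = 361·√(1 − 0.509²) = 310 rad/s.

ω_d ≈ 310 rad/s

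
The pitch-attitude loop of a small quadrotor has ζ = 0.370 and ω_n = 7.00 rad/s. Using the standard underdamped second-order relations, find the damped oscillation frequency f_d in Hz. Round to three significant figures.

f_d ≈ 1.04 Hz

ω_d = ω_n√(1−ζ²) = 7.00·√0.863 = 6.50 rad/s.
f_d = ω_d/(2π) = 1.04 Hz.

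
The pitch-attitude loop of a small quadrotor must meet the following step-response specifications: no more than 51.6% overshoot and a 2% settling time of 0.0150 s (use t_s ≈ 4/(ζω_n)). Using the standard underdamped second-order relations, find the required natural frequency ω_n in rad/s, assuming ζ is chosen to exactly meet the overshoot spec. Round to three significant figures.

ω_n ≈ 1290 rad/s

Inverting the overshoot relation: ζ = |ln 0.516|/√(π² + ln²0.516) = 0.206.
Then ω_n = 4/(ζ t_s) = 4/(0.206 × 0.0150) = 1290 rad/s.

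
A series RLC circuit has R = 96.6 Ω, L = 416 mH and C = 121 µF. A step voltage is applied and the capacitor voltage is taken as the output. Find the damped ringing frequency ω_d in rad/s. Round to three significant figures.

ω_d ≈ 79.9 rad/s

For a series RLC circuit (capacitor voltage as output), ω_n = 1/√(LC) = 1/√(416 mH · 121 µF) = 141 rad/s.
ζ = (R/2)·√(C/L) = (96.6/2)·√(121 µF/416 mH) = 0.824.
ω_d = 141·√(1 − 0.824²) = 79.9 rad/s.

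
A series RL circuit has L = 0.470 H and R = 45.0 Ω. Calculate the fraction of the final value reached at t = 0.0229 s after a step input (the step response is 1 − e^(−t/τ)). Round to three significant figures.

τ = L/R = 0.470/45.0 = 0.0104 s.
y(t)/y_∞ = 1 − e^(−t/τ) = 1 − e^(−0.0229/0.0104) = 1 − e^(−2.19) = 0.888.

y/y_∞ ≈ 0.888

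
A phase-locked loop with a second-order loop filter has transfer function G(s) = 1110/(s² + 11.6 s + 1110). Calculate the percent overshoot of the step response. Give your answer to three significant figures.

ω_n = √1110 = 33.3 rad/s; ζ = 11.6/(2·33.3) = 0.174.
%OS = 100 e^{−πζ/√(1−ζ²)} with ζ = 0.174 gives 57.4%.

%OS ≈ 57.4%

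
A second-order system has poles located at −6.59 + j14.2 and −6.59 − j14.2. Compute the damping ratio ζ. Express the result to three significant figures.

The poles are at −σ ± jω_d with σ = 6.59 and ω_d = 14.2, so ω_n = √(σ²+ω_d²) = 15.7 rad/s and ζ = σ/ω_n = 0.421.

ζ ≈ 0.421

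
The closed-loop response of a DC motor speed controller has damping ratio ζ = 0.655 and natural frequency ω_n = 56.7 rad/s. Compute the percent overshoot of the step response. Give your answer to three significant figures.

For an underdamped second-order system, %OS = 100·exp(−πζ/√(1−ζ²)).
πζ/√(1−ζ²) = π·0.655/√(1−0.429) = 2.723, so %OS = 100·e^(−2.723) = 6.57%.

%OS ≈ 6.57%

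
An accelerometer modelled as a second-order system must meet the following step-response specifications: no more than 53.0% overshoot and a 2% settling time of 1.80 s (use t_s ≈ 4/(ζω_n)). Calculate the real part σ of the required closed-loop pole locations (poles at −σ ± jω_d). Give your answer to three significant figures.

σ ≈ 2.22

The settling-time spec alone fixes σ = ζω_n = 4/t_s = 4/1.80 = 2.22.
(Overshoot then fixes ζ = 0.198 and hence ω_d = σ·√(1−ζ²)/ζ = 11.0 rad/s.)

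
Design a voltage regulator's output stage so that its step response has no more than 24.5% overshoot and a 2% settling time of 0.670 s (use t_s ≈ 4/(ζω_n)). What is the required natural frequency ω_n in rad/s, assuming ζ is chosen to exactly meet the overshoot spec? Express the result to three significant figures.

Inverting the overshoot relation: ζ = |ln 0.245|/√(π² + ln²0.245) = 0.409.
From t_s ≈ 4/(ζω_n): ω_n = 4/(ζ·t_s) = 4/(0.409·0.670) = 14.6 rad/s.

ω_n ≈ 14.6 rad/s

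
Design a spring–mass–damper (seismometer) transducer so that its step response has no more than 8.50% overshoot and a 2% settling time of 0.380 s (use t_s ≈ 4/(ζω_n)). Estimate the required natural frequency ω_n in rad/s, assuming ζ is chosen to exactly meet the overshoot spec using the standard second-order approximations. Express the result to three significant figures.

ζ = −ln(OS)/√(π² + (ln OS)²). With OS = 0.0850, ln OS = −2.465 and ζ = 2.465/3.993 = 0.617.
From t_s ≈ 4/(ζω_n): ω_n = 4/(ζ·t_s) = 4/(0.617·0.380) = 17.1 rad/s.

ω_n ≈ 17.1 rad/s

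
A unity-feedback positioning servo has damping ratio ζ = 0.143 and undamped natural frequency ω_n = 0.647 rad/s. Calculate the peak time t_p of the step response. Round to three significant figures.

The damped frequency is ω_d = ω_n√(1−ζ²) = 0.647·√(1−0.0204) = 0.640 rad/s.
Peak time t_p = π/ω_d = π/0.640 = 4.91 s.

t_p ≈ 4.91 s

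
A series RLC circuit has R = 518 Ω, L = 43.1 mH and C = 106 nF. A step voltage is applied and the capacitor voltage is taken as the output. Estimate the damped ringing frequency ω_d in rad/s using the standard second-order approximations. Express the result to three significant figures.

ω_d ≈ 13500 rad/s

For a series RLC circuit (capacitor voltage as output), ω_n = 1/√(LC) = 1/√(43.1 mH · 106 nF) = 14800 rad/s.
ζ = (R/2)·√(C/L) = (518/2)·√(106 nF/43.1 mH) = 0.406.
The damped frequency ω_d = ω_n√(1−ζ²) = 13500 rad/s.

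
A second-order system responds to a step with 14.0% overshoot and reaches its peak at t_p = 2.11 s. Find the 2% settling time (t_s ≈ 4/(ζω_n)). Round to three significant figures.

ζ from %OS: ζ = |ln 0.140|/√(π²+ln²0.140) = 0.531.
From t_p = π/ω_d, ω_d = π/2.11 = 1.49 rad/s, so ω_n = ω_d/√(1−ζ²) = 1.76 rad/s.
t_s ≈ 4/(ζω_n) = 4/(0.531·1.76) = 4.29 s.

t_s ≈ 4.29 s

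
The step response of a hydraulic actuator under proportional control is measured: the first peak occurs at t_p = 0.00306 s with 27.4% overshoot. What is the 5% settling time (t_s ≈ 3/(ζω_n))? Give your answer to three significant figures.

t_s ≈ 0.00709 s

ζ from %OS: ζ = |ln 0.274|/√(π²+ln²0.274) = 0.381.
t_p = π/ω_d ⇒ ω_d = 1030 rad/s; then ω_n = ω_d/√(1−ζ²) = 1110 rad/s.
t_s ≈ 3/(ζω_n) = 3/(0.381·1110) = 0.00709 s.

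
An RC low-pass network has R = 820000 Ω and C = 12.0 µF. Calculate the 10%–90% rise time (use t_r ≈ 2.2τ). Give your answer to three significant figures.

τ = RC = 820000 × 12.0 µF = 9.84 s.
t_r ≈ 2.2τ = 21.6 s.

t_r ≈ 21.6 s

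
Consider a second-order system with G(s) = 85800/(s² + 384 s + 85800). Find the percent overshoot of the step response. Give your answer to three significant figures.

%OS ≈ 6.54%

Comparing the denominator to s² + 2ζω_n s + ω_n²: ω_n = √85800 = 293 rad/s, and 2ζω_n = 384 so ζ = 384/(2·293) = 0.655.
%OS = 100·exp(−πζ/√(1−ζ²)) = 6.54%.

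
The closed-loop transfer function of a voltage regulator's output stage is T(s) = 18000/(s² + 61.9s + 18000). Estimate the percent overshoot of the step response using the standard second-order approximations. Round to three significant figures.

Matching coefficients with s² + 2ζω_n s + ω_n² gives ω_n² = 18000 ⇒ ω_n = 134 rad/s, and ζ = 61.9/(2ω_n) = 0.231.
%OS = 100 e^{−πζ/√(1−ζ²)} with ζ = 0.231 gives 47.5%.

%OS ≈ 47.5%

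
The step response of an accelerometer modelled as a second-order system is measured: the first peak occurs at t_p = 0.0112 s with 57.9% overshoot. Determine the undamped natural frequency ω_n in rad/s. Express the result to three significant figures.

ω_n ≈ 285 rad/s

The overshoot fixes ζ = −ln(OS)/√(π²+ln²(OS)) = 0.171.
From t_p = π/ω_d, ω_d = π/0.0112 = 280 rad/s, so ω_n = ω_d/√(1−ζ²) = 285 rad/s.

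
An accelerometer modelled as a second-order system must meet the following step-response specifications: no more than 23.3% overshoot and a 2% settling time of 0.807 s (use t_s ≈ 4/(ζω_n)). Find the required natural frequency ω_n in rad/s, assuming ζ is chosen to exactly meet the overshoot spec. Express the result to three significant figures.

ω_n ≈ 11.8 rad/s

From %OS = 100·exp(−πζ/√(1−ζ²)), invert to get ζ = −ln(OS)/√(π² + ln²(OS)) with OS = 0.233.
−ln 0.233 = 1.457, so ζ = 1.457/√(π² + 2.122) = 0.421.
Then ω_n = 4/(ζ t_s) = 4/(0.421 × 0.807) = 11.8 rad/s.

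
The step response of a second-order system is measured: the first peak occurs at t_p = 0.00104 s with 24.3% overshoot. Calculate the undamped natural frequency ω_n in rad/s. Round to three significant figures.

ω_n ≈ 3310 rad/s

ζ from %OS: ζ = |ln 0.243|/√(π²+ln²0.243) = 0.411.
t_p = π/ω_d ⇒ ω_d = 3020 rad/s; then ω_n = ω_d/√(1−ζ²) = 3310 rad/s.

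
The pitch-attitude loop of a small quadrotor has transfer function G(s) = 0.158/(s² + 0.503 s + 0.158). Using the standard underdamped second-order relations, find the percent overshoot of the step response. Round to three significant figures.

%OS ≈ 7.68%

Matching coefficients with s² + 2ζω_n s + ω_n² gives ω_n² = 0.158 ⇒ ω_n = 0.397 rad/s, and ζ = 0.503/(2ω_n) = 0.633.
%OS = 100·exp(−πζ/√(1−ζ²)) = 7.68%.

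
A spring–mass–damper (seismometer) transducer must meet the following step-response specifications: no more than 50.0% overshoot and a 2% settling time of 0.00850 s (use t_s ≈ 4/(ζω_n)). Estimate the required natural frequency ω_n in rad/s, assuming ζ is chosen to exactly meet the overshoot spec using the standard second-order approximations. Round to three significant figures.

ω_n ≈ 2180 rad/s

Inverting the overshoot relation: ζ = |ln 0.500|/√(π² + ln²0.500) = 0.215.
From t_s ≈ 4/(ζω_n): ω_n = 4/(ζ·t_s) = 4/(0.215·0.00850) = 2180 rad/s.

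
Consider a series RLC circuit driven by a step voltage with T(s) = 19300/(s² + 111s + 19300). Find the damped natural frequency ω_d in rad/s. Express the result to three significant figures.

ω_d ≈ 127 rad/s

Comparing the denominator to s² + 2ζω_n s + ω_n²: ω_n = √19300 = 139 rad/s, and 2ζω_n = 111 so ζ = 111/(2·139) = 0.399.
ω_d = ω_n√(1−ζ²) = 127 rad/s.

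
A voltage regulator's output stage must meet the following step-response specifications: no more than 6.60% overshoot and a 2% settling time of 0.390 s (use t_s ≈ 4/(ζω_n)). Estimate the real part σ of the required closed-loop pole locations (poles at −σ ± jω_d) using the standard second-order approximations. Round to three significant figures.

σ ≈ 10.3

The settling-time spec alone fixes σ = ζω_n = 4/t_s = 4/0.390 = 10.3.
(Overshoot then fixes ζ = 0.654 and hence ω_d = σ·√(1−ζ²)/ζ = 11.9 rad/s.)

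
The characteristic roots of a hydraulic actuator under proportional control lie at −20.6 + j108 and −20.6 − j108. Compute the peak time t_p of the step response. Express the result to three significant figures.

t_p ≈ 0.0291 s

t_p = π/ω_d with ω_d = 108 (the imaginary part), so t_p = 0.0291 s.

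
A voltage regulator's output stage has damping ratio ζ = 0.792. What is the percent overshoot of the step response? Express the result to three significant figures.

%OS ≈ 1.70%

For an underdamped second-order system, %OS = 100·exp(−πζ/√(1−ζ²)).
πζ/√(1−ζ²) = π·0.792/√(1−0.627) = 4.075, so %OS = 100·e^(−4.075) = 1.70%.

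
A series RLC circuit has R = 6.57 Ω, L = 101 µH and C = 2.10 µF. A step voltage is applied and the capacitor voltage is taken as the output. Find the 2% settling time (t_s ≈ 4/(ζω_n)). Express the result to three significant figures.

t_s ≈ 0.000123 s

For a series RLC circuit (capacitor voltage as output), ω_n = 1/√(LC) = 1/√(101 µH · 2.10 µF) = 68700 rad/s.
ζ = (R/2)·√(C/L) = (6.57/2)·√(2.10 µF/101 µH) = 0.474.
t_s ≈ 4/(ζω_n) = 0.000123 s.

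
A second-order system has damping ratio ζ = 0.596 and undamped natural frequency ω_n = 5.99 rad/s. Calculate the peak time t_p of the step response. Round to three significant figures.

t_p ≈ 0.653 s

The damped frequency is ω_d = ω_n√(1−ζ²) = 5.99·√(1−0.355) = 4.81 rad/s.
Peak time t_p = π/ω_d = π/4.81 = 0.653 s.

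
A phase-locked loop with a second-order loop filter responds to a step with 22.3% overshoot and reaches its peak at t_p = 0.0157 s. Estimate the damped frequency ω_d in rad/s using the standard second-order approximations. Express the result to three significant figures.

t_p = π/ω_d, so ω_d = π/0.0157 = 200 rad/s.

ω_d ≈ 200 rad/s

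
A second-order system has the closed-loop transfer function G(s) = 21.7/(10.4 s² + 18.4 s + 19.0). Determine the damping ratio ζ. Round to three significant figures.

ζ ≈ 0.654

Dividing through by 10.4: denominator becomes s² + 1.769 s + 1.827.
So ω_n = √1.827 = 1.35 rad/s and ζ = 1.769/(2·1.35) = 0.654.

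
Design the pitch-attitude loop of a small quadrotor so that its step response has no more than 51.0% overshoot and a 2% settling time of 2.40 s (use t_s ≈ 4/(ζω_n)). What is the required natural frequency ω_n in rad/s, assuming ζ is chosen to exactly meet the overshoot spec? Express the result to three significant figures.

ζ = −ln(OS)/√(π² + (ln OS)²). With OS = 0.510, ln OS = −0.6733 and ζ = 0.6733/3.213 = 0.210.
From t_s ≈ 4/(ζω_n): ω_n = 4/(ζ·t_s) = 4/(0.210·2.40) = 7.95 rad/s.

ω_n ≈ 7.95 rad/s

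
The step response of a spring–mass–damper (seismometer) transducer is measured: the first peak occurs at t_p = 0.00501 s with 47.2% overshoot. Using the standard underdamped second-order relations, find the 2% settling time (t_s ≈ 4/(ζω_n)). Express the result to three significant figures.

ζ from %OS: ζ = |ln 0.472|/√(π²+ln²0.472) = 0.232.
From t_p = π/ω_d, ω_d = π/0.00501 = 627 rad/s, so ω_n = ω_d/√(1−ζ²) = 645 rad/s.
t_s ≈ 4/(ζω_n) = 4/(0.232·645) = 0.0267 s.

t_s ≈ 0.0267 s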